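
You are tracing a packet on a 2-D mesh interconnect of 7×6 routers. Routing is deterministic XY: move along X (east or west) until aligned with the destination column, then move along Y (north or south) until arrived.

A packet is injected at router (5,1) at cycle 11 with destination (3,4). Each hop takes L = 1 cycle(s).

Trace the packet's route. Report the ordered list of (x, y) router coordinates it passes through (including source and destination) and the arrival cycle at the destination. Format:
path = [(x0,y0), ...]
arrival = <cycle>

path = [(5,1), (4,1), (3,1), (3,2), (3,3), (3,4)]
arrival = 16

#0 — 5,1 | c11
#1 — 4,1 | c12 | W
#2 — 3,1 | c13 | W
#3 — 3,2 | c14 | N
#4 — 3,3 | c15 | N
#5 — 3,4 | c16 | N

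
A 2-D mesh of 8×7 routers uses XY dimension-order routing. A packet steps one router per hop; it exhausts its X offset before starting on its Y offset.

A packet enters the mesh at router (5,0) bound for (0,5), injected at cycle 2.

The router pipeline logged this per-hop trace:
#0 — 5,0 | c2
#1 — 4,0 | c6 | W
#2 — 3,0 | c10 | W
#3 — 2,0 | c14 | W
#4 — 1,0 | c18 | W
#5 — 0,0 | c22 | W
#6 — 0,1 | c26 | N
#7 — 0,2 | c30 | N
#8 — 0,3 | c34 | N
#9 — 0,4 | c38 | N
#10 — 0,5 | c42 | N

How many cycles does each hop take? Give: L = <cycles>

cyc[1] − cyc[0] = 6 − 2 = 4.
Per-hop latency L = Δcyc = 4.

L = 4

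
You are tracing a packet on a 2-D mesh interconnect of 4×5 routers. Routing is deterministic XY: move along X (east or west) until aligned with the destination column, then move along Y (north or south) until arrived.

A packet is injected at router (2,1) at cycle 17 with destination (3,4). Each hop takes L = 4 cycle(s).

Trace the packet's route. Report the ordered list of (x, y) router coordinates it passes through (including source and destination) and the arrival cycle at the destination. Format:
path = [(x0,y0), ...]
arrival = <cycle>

hop 0: (2,1) @ cyc 17
hop 1: (3,1) @ cyc 21  [E]
hop 2: (3,2) @ cyc 25  [N]
hop 3: (3,3) @ cyc 29  [N]
hop 4: (3,4) @ cyc 33  [N]

path = [(2,1), (3,1), (3,2), (3,3), (3,4)]
arrival = 33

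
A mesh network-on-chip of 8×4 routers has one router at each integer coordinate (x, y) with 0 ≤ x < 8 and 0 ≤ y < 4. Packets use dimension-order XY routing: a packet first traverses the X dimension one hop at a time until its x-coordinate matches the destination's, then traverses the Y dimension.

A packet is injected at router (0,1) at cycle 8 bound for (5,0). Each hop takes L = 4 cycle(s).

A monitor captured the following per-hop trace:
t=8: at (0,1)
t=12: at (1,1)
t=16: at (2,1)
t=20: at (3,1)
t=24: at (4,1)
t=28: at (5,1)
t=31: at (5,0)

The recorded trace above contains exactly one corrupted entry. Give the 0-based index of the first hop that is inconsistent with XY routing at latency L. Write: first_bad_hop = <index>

first_bad_hop = 6

[1] (+1,+0) / 4c ⇒ ok
[2] (+1,+0) / 4c ⇒ ok
[3] (+1,+0) / 4c ⇒ ok
[4] (+1,+0) / 4c ⇒ ok
[5] (+1,+0) / 4c ⇒ ok
[6] (+0,-1) / 3c ⇒ BAD: Δcyc=3≠L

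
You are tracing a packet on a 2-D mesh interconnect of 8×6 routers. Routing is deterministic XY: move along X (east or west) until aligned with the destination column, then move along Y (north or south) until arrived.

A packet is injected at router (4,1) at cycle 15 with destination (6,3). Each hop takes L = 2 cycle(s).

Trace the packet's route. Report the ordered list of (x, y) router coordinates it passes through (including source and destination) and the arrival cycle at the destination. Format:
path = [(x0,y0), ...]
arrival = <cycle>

#0 — 4,1 | c15
#1 — 5,1 | c17 | E
#2 — 6,1 | c19 | E
#3 — 6,2 | c21 | N
#4 — 6,3 | c23 | N

path = [(4,1), (5,1), (6,1), (6,2), (6,3)]
arrival = 23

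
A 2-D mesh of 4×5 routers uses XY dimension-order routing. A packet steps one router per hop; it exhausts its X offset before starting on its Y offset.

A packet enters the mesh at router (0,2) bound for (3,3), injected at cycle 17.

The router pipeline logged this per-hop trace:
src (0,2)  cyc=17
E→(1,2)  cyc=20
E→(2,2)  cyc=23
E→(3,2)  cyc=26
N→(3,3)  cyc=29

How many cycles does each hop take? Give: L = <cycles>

L = 3

Between hops 0 and 1 the cycle counter advances 20 − 17 = 3.
Per-hop latency L = Δcyc = 3.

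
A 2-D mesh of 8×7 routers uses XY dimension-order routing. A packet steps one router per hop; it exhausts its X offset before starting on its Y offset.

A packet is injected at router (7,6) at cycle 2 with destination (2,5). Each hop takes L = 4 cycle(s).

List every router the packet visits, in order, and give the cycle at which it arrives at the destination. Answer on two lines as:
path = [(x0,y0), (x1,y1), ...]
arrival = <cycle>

path = [(7,6), (6,6), (5,6), (4,6), (3,6), (2,6), (2,5)]
arrival = 26

[0] x=7 y=6 t=2
[1] x=6 y=6 t=6 →W
[2] x=5 y=6 t=10 →W
[3] x=4 y=6 t=14 →W
[4] x=3 y=6 t=18 →W
[5] x=2 y=6 t=22 →W
[6] x=2 y=5 t=26 →S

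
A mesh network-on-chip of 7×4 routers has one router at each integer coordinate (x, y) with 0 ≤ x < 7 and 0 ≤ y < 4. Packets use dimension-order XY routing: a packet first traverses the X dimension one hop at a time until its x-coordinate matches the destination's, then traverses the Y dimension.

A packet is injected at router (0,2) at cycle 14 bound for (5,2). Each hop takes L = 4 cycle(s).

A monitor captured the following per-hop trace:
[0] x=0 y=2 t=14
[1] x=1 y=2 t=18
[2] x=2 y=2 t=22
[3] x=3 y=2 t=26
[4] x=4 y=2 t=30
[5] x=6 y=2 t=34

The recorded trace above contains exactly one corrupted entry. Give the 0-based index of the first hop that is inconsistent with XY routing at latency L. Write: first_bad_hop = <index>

[1] (+1,+0) / 4c ⇒ ok
[2] (+1,+0) / 4c ⇒ ok
[3] (+1,+0) / 4c ⇒ ok
[4] (+1,+0) / 4c ⇒ ok
[5] (+2,+0) / 4c ⇒ BAD: non-unit step

first_bad_hop = 5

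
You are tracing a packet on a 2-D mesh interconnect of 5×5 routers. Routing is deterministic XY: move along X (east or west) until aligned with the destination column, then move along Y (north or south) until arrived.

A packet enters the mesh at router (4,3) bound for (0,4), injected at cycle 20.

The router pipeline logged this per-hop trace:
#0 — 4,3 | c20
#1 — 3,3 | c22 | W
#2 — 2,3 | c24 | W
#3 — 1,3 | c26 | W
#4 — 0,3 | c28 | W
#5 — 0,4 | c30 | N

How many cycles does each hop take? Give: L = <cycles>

L = 2

cyc[1] − cyc[0] = 22 − 20 = 2.
One hop costs L cycles, so L = 2.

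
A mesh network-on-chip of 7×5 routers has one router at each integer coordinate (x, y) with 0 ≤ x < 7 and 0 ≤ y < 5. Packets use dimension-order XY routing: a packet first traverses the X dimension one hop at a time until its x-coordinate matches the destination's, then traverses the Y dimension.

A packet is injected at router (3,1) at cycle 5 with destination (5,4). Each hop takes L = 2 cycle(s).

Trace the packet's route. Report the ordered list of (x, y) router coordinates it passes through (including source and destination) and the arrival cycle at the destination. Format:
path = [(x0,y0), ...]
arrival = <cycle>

src (3,1)  cyc=5
E→(4,1)  cyc=7
E→(5,1)  cyc=9
N→(5,2)  cyc=11
N→(5,3)  cyc=13
N→(5,4)  cyc=15

path = [(3,1), (4,1), (5,1), (5,2), (5,3), (5,4)]
arrival = 15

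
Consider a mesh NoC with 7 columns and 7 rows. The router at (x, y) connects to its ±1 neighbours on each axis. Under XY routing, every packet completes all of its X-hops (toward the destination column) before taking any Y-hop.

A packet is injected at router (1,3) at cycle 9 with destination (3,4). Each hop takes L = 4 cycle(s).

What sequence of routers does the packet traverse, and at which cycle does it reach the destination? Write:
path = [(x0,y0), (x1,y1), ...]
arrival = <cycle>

path = [(1,3), (2,3), (3,3), (3,4)]
arrival = 21

hop 0: (1,3) @ cyc 9
hop 1: (2,3) @ cyc 13  [E]
hop 2: (3,3) @ cyc 17  [E]
hop 3: (3,4) @ cyc 21  [N]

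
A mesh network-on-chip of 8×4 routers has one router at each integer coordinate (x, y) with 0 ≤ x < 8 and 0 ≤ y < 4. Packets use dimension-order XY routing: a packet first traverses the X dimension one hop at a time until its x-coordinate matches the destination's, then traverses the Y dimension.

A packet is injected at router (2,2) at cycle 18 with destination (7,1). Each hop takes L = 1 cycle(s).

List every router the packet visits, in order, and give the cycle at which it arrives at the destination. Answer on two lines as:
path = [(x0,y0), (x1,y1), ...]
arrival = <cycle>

  0. router=(2,2) cycle=18 (inject)
  1. router=(3,2) cycle=19 dir=E
  2. router=(4,2) cycle=20 dir=E
  3. router=(5,2) cycle=21 dir=E
  4. router=(6,2) cycle=22 dir=E
  5. router=(7,2) cycle=23 dir=E
  6. router=(7,1) cycle=24 dir=S

path = [(2,2), (3,2), (4,2), (5,2), (6,2), (7,2), (7,1)]
arrival = 24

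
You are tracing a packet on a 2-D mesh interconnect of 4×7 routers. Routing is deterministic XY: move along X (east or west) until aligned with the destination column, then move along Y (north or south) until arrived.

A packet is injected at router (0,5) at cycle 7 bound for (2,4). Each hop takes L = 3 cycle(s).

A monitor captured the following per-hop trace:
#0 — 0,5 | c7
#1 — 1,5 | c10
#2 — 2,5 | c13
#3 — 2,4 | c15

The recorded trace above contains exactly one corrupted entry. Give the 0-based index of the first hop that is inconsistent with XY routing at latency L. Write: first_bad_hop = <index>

check 1→ d=(1,0) cyc+3: ok
check 2→ d=(1,0) cyc+3: ok
check 3→ d=(0,-1) cyc+2: BAD: Δcyc=2≠L

first_bad_hop = 3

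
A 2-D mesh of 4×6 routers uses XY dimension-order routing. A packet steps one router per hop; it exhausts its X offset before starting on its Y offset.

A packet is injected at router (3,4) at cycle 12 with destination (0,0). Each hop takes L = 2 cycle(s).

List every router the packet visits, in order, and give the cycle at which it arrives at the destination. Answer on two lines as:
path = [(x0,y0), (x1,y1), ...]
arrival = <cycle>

  0. router=(3,4) cycle=12 (inject)
  1. router=(2,4) cycle=14 dir=W
  2. router=(1,4) cycle=16 dir=W
  3. router=(0,4) cycle=18 dir=W
  4. router=(0,3) cycle=20 dir=S
  5. router=(0,2) cycle=22 dir=S
  6. router=(0,1) cycle=24 dir=S
  7. router=(0,0) cycle=26 dir=S

path = [(3,4), (2,4), (1,4), (0,4), (0,3), (0,2), (0,1), (0,0)]
arrival = 26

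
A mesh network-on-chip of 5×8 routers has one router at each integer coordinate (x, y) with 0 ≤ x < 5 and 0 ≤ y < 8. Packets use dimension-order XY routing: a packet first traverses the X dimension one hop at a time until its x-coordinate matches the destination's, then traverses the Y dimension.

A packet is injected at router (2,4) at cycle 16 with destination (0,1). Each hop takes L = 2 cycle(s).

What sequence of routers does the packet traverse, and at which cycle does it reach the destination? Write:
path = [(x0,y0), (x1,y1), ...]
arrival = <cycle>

path = [(2,4), (1,4), (0,4), (0,3), (0,2), (0,1)]
arrival = 26

#0 — 2,4 | c16
#1 — 1,4 | c18 | W
#2 — 0,4 | c20 | W
#3 — 0,3 | c22 | S
#4 — 0,2 | c24 | S
#5 — 0,1 | c26 | S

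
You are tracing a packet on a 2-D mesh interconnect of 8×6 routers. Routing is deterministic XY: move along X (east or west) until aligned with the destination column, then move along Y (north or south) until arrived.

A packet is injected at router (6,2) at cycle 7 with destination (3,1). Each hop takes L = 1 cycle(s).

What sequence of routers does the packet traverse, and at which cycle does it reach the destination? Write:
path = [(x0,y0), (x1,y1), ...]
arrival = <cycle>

path = [(6,2), (5,2), (4,2), (3,2), (3,1)]
arrival = 11

t=7: at (6,2)
t=8: at (5,2) after W
t=9: at (4,2) after W
t=10: at (3,2) after W
t=11: at (3,1) after S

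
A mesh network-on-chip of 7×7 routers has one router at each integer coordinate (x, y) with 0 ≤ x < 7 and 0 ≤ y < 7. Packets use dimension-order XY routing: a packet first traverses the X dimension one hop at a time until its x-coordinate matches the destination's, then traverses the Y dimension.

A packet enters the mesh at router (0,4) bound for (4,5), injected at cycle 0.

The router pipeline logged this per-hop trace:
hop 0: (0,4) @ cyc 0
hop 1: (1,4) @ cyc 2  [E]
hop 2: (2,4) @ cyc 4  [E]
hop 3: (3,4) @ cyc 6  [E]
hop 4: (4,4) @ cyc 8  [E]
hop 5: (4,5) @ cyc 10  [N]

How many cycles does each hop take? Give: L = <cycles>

Between hops 0 and 1 the cycle counter advances 2 − 0 = 2.
Per-hop latency L = Δcyc = 2.

L = 2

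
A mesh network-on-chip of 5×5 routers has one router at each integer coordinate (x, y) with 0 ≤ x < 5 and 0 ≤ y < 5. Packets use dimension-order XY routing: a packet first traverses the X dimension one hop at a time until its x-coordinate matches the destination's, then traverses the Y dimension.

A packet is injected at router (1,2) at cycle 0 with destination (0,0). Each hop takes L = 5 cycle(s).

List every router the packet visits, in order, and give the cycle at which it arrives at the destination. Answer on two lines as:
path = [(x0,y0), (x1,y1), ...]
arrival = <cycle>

t=0: at (1,2)
t=5: at (0,2) after W
t=10: at (0,1) after S
t=15: at (0,0) after S

path = [(1,2), (0,2), (0,1), (0,0)]
arrival = 15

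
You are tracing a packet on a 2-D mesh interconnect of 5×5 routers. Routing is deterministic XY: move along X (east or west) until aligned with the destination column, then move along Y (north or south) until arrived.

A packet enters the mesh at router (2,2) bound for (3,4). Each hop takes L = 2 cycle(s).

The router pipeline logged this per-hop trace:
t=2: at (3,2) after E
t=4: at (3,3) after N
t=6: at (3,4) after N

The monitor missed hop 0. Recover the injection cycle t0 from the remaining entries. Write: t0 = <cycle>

t0 = 0

The first recorded entry is hop 1 at cycle 2.
Therefore t0 = 2 − L = 0.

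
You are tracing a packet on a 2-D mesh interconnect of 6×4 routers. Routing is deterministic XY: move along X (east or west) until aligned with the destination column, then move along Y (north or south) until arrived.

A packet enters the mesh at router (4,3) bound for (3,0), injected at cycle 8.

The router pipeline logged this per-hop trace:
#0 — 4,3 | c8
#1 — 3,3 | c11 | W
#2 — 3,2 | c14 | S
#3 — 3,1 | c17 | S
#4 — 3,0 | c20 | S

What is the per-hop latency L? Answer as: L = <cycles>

Δcyc across hop 0→1: 11 − 8 = 3.
Per-hop latency L = Δcyc = 3.

L = 3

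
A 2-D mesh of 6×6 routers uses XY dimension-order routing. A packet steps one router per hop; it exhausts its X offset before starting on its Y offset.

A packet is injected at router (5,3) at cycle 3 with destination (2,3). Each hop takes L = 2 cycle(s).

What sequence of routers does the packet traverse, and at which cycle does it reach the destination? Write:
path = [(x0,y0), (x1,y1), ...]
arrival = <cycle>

[0] x=5 y=3 t=3
[1] x=4 y=3 t=5 →W
[2] x=3 y=3 t=7 →W
[3] x=2 y=3 t=9 →W

path = [(5,3), (4,3), (3,3), (2,3)]
arrival = 9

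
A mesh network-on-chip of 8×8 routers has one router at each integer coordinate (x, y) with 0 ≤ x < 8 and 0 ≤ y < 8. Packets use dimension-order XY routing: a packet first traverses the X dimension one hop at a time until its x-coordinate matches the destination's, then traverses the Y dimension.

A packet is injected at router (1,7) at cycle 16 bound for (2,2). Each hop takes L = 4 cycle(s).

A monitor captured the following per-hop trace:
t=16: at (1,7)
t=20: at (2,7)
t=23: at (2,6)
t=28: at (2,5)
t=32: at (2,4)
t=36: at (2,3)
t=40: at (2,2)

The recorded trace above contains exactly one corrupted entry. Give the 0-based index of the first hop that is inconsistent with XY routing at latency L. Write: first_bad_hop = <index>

  1: Δx=+1 Δy=+0 Δt=4 [ok]
  2: Δx=+0 Δy=-1 Δt=3 [BAD: Δcyc=3≠L]

first_bad_hop = 2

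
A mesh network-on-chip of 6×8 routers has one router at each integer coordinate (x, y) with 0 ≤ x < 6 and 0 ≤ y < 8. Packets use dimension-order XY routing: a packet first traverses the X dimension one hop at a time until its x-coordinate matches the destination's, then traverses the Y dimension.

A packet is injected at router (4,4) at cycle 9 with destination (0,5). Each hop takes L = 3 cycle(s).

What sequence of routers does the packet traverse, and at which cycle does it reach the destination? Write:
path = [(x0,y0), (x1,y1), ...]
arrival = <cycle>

path = [(4,4), (3,4), (2,4), (1,4), (0,4), (0,5)]
arrival = 24

  0. router=(4,4) cycle=9 (inject)
  1. router=(3,4) cycle=12 dir=W
  2. router=(2,4) cycle=15 dir=W
  3. router=(1,4) cycle=18 dir=W
  4. router=(0,4) cycle=21 dir=W
  5. router=(0,5) cycle=24 dir=N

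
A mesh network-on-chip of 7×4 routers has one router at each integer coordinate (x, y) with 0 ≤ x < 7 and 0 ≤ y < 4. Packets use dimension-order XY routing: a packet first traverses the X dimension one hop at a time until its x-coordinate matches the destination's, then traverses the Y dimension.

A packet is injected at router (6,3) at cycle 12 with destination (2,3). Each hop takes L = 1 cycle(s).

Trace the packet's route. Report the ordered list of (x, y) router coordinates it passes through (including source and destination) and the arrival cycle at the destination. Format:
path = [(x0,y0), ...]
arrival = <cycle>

path = [(6,3), (5,3), (4,3), (3,3), (2,3)]
arrival = 16

  0. router=(6,3) cycle=12 (inject)
  1. router=(5,3) cycle=13 dir=W
  2. router=(4,3) cycle=14 dir=W
  3. router=(3,3) cycle=15 dir=W
  4. router=(2,3) cycle=16 dir=W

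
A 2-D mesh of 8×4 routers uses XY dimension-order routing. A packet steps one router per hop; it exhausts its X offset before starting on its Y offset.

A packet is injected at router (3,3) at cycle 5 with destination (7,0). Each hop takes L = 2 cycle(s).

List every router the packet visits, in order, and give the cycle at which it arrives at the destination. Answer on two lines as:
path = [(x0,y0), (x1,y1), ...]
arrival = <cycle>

path = [(3,3), (4,3), (5,3), (6,3), (7,3), (7,2), (7,1), (7,0)]
arrival = 19

[0] x=3 y=3 t=5
[1] x=4 y=3 t=7 →E
[2] x=5 y=3 t=9 →E
[3] x=6 y=3 t=11 →E
[4] x=7 y=3 t=13 →E
[5] x=7 y=2 t=15 →S
[6] x=7 y=1 t=17 →S
[7] x=7 y=0 t=19 →S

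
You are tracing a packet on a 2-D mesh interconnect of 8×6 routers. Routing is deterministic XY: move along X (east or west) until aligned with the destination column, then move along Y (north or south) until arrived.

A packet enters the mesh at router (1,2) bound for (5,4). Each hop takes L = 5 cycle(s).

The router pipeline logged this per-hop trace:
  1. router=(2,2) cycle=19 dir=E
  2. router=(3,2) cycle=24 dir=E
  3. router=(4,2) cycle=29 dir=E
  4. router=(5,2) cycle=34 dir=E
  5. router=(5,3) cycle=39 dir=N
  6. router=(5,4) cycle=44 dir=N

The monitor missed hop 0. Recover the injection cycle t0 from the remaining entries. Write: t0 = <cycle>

Hop 1 reached at cycle 19; hop k is at t0 + k·L.
Therefore t0 = 19 − L = 14.

t0 = 14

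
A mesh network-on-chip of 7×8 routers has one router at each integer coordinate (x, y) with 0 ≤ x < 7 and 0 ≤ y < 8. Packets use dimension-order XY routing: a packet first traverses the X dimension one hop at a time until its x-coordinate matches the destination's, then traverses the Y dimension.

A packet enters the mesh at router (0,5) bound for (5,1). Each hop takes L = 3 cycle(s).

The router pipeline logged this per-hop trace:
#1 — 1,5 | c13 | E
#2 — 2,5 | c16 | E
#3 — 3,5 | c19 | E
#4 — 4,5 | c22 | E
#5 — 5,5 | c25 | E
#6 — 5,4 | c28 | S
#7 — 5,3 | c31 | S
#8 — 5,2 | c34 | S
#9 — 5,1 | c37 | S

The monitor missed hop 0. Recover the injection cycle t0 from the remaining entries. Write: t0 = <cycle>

t0 = 10

Hop 1 reached at cycle 13; hop k is at t0 + k·L.
So t0 = 13 − 1·3 = 10.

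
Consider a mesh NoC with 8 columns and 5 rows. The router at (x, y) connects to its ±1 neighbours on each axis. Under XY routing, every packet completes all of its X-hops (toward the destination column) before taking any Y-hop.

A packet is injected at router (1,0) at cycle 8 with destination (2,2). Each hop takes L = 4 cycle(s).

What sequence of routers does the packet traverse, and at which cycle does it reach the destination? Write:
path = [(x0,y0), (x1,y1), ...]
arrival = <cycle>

path = [(1,0), (2,0), (2,1), (2,2)]
arrival = 20

#0 — 1,0 | c8
#1 — 2,0 | c12 | E
#2 — 2,1 | c16 | N
#3 — 2,2 | c20 | N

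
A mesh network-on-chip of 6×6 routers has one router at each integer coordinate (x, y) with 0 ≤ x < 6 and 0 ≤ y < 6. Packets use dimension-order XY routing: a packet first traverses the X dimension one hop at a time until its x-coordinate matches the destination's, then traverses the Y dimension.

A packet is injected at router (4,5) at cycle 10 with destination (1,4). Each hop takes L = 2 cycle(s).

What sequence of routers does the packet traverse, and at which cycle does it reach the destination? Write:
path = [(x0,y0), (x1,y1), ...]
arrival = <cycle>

src (4,5)  cyc=10
W→(3,5)  cyc=12
W→(2,5)  cyc=14
W→(1,5)  cyc=16
S→(1,4)  cyc=18

path = [(4,5), (3,5), (2,5), (1,5), (1,4)]
arrival = 18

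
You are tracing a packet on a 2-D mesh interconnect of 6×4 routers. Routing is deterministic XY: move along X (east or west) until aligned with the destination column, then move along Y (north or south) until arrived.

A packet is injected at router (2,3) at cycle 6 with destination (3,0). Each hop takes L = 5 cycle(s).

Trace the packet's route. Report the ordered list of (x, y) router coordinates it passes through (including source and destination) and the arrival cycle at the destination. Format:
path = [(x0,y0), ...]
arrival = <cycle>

path = [(2,3), (3,3), (3,2), (3,1), (3,0)]
arrival = 26

  0. router=(2,3) cycle=6 (inject)
  1. router=(3,3) cycle=11 dir=E
  2. router=(3,2) cycle=16 dir=S
  3. router=(3,1) cycle=21 dir=S
  4. router=(3,0) cycle=26 dir=S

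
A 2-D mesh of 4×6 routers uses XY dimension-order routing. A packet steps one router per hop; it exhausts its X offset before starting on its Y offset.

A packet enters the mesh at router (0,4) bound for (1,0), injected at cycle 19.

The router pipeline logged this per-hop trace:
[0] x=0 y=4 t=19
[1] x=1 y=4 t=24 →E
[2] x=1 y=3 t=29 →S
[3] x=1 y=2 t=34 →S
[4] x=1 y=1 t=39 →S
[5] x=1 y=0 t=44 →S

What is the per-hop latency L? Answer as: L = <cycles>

L = 5

Between hops 0 and 1 the cycle counter advances 24 − 19 = 5.
That increment is L by definition: L = 5.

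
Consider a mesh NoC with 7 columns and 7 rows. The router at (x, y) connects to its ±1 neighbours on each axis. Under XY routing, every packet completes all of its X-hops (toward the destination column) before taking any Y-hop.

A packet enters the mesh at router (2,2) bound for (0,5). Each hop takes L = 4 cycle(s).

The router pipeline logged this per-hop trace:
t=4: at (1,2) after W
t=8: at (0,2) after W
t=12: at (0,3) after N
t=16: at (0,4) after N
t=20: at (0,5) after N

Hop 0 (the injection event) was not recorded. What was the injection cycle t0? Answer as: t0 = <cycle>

The first recorded entry is hop 1 at cycle 4.
So t0 = 4 − 1·4 = 0.

t0 = 0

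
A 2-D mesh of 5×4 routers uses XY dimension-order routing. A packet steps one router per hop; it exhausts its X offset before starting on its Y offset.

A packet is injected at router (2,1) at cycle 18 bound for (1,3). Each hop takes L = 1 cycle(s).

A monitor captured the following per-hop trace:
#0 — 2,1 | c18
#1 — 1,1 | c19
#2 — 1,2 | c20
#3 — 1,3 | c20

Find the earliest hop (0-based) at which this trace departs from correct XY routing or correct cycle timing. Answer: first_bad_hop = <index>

first_bad_hop = 3

check 1→ d=(-1,0) cyc+1: ok
check 2→ d=(0,1) cyc+1: ok
check 3→ d=(0,1) cyc+0: BAD: Δcyc=0≠L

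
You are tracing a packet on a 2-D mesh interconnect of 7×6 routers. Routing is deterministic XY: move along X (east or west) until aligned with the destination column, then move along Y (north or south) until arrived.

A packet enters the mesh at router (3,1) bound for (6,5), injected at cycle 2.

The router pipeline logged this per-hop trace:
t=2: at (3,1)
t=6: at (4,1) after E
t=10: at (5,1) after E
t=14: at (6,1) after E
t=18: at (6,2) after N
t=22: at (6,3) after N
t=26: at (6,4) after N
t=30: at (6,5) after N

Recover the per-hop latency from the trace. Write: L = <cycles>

Δcyc across hop 0→1: 6 − 2 = 4.
One hop costs L cycles, so L = 4.

L = 4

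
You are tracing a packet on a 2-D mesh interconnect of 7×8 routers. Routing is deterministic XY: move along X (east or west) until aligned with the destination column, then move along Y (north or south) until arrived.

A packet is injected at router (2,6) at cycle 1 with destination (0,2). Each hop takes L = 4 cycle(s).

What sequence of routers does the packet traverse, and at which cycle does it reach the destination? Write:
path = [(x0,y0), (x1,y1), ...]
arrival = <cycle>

t=1: at (2,6)
t=5: at (1,6) after W
t=9: at (0,6) after W
t=13: at (0,5) after S
t=17: at (0,4) after S
t=21: at (0,3) after S
t=25: at (0,2) after S

path = [(2,6), (1,6), (0,6), (0,5), (0,4), (0,3), (0,2)]
arrival = 25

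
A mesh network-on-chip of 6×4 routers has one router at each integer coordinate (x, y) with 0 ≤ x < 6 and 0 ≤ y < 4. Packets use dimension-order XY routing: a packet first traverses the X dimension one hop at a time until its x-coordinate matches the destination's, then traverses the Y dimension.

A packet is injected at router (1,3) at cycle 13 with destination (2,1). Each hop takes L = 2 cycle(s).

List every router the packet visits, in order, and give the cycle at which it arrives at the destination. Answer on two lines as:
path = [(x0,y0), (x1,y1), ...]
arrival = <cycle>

hop 0: (1,3) @ cyc 13
hop 1: (2,3) @ cyc 15  [E]
hop 2: (2,2) @ cyc 17  [S]
hop 3: (2,1) @ cyc 19  [S]

path = [(1,3), (2,3), (2,2), (2,1)]
arrival = 19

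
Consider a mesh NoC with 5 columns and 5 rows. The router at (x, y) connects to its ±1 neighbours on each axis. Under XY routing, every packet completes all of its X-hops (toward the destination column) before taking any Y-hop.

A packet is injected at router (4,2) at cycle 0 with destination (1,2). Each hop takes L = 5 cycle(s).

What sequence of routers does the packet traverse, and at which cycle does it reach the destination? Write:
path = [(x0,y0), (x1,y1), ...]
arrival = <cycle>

path = [(4,2), (3,2), (2,2), (1,2)]
arrival = 15

src (4,2)  cyc=0
W→(3,2)  cyc=5
W→(2,2)  cyc=10
W→(1,2)  cyc=15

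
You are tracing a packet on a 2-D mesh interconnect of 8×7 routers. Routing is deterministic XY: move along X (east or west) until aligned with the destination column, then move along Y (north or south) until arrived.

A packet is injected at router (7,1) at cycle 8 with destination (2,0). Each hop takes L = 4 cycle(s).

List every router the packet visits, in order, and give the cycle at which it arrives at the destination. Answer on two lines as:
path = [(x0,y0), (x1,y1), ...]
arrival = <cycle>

t=8: at (7,1)
t=12: at (6,1) after W
t=16: at (5,1) after W
t=20: at (4,1) after W
t=24: at (3,1) after W
t=28: at (2,1) after W
t=32: at (2,0) after S

path = [(7,1), (6,1), (5,1), (4,1), (3,1), (2,1), (2,0)]
arrival = 32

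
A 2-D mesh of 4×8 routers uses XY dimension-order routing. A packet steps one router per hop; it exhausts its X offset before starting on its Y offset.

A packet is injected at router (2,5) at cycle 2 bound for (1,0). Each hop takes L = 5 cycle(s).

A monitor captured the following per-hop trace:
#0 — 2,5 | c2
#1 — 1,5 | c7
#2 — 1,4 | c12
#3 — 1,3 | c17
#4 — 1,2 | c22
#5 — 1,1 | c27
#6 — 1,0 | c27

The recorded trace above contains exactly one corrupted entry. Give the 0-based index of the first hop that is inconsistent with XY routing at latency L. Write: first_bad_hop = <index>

[1] (-1,+0) / 5c ⇒ ok
[2] (+0,-1) / 5c ⇒ ok
[3] (+0,-1) / 5c ⇒ ok
[4] (+0,-1) / 5c ⇒ ok
[5] (+0,-1) / 5c ⇒ ok
[6] (+0,-1) / 0c ⇒ BAD: Δcyc=0≠L

first_bad_hop = 6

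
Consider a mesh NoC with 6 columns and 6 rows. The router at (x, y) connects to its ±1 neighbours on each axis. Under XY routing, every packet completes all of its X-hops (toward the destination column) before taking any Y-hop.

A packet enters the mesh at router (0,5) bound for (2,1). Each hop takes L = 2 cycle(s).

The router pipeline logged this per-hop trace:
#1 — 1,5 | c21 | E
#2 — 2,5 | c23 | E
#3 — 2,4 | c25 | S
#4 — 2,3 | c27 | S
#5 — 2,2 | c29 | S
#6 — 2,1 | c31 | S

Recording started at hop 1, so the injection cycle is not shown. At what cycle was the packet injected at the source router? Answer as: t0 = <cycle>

t0 = 19

At hop 1 the cycle is 21; in general cyc_k = t0 + kL.
Therefore t0 = 21 − L = 19.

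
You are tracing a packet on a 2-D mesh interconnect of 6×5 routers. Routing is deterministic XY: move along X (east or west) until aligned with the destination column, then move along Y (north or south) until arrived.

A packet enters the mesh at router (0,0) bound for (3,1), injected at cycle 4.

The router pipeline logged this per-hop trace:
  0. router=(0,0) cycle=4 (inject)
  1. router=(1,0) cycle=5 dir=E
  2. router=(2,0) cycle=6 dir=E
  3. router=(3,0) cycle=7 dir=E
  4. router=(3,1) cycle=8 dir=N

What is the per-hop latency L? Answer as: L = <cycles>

L = 1

Between hops 0 and 1 the cycle counter advances 5 − 4 = 1.
Per-hop latency L = Δcyc = 1.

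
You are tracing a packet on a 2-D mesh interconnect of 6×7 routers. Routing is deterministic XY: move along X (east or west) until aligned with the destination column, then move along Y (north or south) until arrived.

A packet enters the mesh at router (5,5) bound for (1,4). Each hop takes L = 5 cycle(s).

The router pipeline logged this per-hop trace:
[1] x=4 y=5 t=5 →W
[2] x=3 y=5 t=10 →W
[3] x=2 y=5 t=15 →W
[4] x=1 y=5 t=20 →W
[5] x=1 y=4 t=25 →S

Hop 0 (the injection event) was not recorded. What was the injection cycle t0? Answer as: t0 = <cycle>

t0 = 0

The first recorded entry is hop 1 at cycle 5.
So t0 = 5 − 1·5 = 0.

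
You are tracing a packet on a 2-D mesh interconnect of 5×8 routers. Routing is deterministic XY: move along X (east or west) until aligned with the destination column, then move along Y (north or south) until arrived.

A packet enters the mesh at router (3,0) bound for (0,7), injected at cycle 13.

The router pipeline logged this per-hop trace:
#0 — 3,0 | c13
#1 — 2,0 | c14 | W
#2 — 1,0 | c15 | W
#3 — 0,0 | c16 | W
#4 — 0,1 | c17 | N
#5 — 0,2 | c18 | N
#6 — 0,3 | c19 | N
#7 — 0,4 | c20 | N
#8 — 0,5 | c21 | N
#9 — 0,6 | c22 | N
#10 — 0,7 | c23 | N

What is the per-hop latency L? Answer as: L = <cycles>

L = 1

Δcyc across hop 0→1: 14 − 13 = 1.
Each hop adds L, hence L = 1.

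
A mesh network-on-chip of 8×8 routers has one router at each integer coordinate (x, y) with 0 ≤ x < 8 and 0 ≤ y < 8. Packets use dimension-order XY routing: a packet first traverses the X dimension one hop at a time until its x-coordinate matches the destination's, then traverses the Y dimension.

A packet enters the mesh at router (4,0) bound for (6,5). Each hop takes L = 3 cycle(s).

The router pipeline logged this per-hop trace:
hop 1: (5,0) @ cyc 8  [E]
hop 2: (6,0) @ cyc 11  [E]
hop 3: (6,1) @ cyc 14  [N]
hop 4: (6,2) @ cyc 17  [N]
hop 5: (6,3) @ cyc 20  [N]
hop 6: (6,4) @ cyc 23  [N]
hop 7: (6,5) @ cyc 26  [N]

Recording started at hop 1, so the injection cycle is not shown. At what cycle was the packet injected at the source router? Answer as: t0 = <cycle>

t0 = 5

The first recorded entry is hop 1 at cycle 8.
Therefore t0 = 8 − L = 5.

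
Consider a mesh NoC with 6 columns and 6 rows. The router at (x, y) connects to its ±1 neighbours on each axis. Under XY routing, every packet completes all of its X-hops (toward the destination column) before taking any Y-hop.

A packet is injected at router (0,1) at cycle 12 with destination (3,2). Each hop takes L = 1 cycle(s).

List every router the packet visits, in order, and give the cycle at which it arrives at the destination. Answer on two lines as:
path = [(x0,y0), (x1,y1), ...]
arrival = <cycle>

path = [(0,1), (1,1), (2,1), (3,1), (3,2)]
arrival = 16

#0 — 0,1 | c12
#1 — 1,1 | c13 | E
#2 — 2,1 | c14 | E
#3 — 3,1 | c15 | E
#4 — 3,2 | c16 | N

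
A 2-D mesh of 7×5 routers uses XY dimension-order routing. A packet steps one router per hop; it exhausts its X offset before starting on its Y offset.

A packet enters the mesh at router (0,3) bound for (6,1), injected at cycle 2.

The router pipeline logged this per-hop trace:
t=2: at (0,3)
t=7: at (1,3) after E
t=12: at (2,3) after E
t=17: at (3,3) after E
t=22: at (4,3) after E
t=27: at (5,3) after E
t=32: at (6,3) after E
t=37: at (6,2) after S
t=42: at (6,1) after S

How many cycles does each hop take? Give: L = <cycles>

L = 5

Δcyc across hop 0→1: 7 − 2 = 5.
Per-hop latency L = Δcyc = 5.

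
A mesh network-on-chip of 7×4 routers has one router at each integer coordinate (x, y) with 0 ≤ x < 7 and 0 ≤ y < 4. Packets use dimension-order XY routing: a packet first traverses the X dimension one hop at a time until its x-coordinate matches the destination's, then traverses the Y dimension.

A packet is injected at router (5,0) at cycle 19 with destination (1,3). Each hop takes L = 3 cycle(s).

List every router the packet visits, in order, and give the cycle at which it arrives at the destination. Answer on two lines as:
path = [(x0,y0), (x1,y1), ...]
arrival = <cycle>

#0 — 5,0 | c19
#1 — 4,0 | c22 | W
#2 — 3,0 | c25 | W
#3 — 2,0 | c28 | W
#4 — 1,0 | c31 | W
#5 — 1,1 | c34 | N
#6 — 1,2 | c37 | N
#7 — 1,3 | c40 | N

path = [(5,0), (4,0), (3,0), (2,0), (1,0), (1,1), (1,2), (1,3)]
arrival = 40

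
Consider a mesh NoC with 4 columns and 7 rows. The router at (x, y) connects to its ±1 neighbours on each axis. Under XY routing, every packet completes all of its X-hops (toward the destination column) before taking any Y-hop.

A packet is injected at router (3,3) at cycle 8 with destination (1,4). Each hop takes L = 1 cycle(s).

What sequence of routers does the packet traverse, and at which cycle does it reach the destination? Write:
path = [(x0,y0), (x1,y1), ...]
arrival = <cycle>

path = [(3,3), (2,3), (1,3), (1,4)]
arrival = 11

t=8: at (3,3)
t=9: at (2,3) after W
t=10: at (1,3) after W
t=11: at (1,4) after N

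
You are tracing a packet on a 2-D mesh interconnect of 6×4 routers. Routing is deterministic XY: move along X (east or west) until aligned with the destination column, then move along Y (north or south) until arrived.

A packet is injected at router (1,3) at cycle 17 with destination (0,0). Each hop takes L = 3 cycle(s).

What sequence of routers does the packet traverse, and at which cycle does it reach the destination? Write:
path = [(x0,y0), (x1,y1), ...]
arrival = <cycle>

path = [(1,3), (0,3), (0,2), (0,1), (0,0)]
arrival = 29

src (1,3)  cyc=17
W→(0,3)  cyc=20
S→(0,2)  cyc=23
S→(0,1)  cyc=26
S→(0,0)  cyc=29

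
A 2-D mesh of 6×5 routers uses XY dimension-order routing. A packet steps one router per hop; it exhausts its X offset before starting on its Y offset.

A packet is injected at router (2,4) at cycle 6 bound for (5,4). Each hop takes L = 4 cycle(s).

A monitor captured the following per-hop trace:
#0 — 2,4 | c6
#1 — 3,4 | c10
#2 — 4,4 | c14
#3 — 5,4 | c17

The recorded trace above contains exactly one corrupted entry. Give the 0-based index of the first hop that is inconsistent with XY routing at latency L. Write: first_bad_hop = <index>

  1: Δx=+1 Δy=+0 Δt=4 [ok]
  2: Δx=+1 Δy=+0 Δt=4 [ok]
  3: Δx=+1 Δy=+0 Δt=3 [BAD: Δcyc=3≠L]

first_bad_hop = 3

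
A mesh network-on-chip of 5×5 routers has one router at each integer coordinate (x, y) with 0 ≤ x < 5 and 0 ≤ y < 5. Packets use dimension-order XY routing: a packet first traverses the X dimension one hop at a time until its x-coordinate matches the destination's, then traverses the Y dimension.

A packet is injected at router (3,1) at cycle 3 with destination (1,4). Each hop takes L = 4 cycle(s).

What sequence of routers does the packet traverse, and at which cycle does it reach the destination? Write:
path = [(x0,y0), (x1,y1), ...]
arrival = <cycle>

t=3: at (3,1)
t=7: at (2,1) after W
t=11: at (1,1) after W
t=15: at (1,2) after N
t=19: at (1,3) after N
t=23: at (1,4) after N

path = [(3,1), (2,1), (1,1), (1,2), (1,3), (1,4)]
arrival = 23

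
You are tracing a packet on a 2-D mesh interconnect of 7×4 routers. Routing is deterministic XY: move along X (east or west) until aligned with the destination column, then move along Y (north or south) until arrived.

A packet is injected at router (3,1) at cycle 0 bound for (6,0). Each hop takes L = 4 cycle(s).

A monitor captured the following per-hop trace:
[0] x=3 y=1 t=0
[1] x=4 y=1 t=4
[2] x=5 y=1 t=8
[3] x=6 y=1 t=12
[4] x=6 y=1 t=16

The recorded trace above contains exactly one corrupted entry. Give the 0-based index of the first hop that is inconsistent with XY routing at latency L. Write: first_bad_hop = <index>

first_bad_hop = 4

[1] (+1,+0) / 4c ⇒ ok
[2] (+1,+0) / 4c ⇒ ok
[3] (+1,+0) / 4c ⇒ ok
[4] (+0,+0) / 4c ⇒ BAD: non-unit step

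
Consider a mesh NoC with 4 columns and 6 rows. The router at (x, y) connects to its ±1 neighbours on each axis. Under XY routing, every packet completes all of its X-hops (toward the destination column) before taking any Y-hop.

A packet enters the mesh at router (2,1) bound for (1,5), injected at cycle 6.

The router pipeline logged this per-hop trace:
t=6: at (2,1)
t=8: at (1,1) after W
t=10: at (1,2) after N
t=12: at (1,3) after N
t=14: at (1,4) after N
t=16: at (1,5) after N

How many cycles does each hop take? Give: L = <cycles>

L = 2

Between hops 0 and 1 the cycle counter advances 8 − 6 = 2.
Per-hop latency L = Δcyc = 2.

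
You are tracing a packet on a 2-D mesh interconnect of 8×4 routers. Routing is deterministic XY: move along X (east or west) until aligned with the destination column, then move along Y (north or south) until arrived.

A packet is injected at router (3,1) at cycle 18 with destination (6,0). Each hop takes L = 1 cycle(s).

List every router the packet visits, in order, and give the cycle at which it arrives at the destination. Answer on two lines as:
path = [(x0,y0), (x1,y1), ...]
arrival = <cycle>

path = [(3,1), (4,1), (5,1), (6,1), (6,0)]
arrival = 22

hop 0: (3,1) @ cyc 18
hop 1: (4,1) @ cyc 19  [E]
hop 2: (5,1) @ cyc 20  [E]
hop 3: (6,1) @ cyc 21  [E]
hop 4: (6,0) @ cyc 22  [S]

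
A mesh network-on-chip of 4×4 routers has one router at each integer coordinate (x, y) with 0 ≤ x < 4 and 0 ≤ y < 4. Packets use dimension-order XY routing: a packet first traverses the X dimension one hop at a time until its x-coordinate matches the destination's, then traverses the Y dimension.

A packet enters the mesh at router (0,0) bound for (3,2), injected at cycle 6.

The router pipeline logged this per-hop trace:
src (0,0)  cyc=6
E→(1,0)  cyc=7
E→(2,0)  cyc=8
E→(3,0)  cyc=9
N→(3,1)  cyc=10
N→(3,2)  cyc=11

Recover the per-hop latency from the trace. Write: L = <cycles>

Between hops 0 and 1 the cycle counter advances 7 − 6 = 1.
That increment is L by definition: L = 1.

L = 1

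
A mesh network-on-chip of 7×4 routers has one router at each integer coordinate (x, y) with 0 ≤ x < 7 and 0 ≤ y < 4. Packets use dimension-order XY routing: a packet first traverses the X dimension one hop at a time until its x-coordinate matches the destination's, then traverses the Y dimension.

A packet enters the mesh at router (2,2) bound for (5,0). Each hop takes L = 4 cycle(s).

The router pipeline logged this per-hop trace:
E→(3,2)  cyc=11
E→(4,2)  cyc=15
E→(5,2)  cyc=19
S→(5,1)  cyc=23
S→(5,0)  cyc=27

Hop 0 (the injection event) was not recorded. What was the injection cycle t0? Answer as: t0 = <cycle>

cyc[1] = 11 and cyc[k] = t0 + k·L for every k.
Subtract one hop: t0 = 11 − 4 = 7.

t0 = 7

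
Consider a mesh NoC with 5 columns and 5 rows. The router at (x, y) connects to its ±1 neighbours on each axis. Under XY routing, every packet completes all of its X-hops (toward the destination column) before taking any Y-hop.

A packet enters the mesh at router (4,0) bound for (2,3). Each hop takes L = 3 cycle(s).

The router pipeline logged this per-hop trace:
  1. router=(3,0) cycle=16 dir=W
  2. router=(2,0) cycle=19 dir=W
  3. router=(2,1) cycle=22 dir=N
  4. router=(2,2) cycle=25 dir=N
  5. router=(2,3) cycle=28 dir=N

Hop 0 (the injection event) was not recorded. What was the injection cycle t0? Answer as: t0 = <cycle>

cyc[1] = 16 and cyc[k] = t0 + k·L for every k.
Therefore t0 = 16 − L = 13.

t0 = 13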